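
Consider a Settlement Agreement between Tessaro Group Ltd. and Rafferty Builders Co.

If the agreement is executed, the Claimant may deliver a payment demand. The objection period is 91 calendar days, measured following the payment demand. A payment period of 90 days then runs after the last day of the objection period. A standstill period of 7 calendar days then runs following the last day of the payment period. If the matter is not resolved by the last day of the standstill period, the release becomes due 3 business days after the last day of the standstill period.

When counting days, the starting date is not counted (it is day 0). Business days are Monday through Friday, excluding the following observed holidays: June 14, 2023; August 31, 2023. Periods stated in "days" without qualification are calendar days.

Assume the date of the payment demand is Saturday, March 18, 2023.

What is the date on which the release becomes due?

The last day of the objection period: March 18, 2023 + 91 days = June 17, 2023.
The last day of the payment period: 90 calendar days after June 17, 2023 is September 15, 2023.
The last day of the standstill period: September 15, 2023 + 7 days = September 22, 2023.
The date on which the release becomes due: counting 3 business days from Friday, September 22, 2023 (Sep 25, Sep 26, Sep 27, skipping weekends) reaches Wednesday, September 27, 2023.

September 27, 2023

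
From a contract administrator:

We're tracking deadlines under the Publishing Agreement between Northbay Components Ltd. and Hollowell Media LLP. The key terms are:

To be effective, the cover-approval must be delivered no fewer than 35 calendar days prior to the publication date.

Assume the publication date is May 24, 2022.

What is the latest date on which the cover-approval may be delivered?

April 19, 2022

Counting back 35 calendar days from May 24, 2022 gives April 19, 2022.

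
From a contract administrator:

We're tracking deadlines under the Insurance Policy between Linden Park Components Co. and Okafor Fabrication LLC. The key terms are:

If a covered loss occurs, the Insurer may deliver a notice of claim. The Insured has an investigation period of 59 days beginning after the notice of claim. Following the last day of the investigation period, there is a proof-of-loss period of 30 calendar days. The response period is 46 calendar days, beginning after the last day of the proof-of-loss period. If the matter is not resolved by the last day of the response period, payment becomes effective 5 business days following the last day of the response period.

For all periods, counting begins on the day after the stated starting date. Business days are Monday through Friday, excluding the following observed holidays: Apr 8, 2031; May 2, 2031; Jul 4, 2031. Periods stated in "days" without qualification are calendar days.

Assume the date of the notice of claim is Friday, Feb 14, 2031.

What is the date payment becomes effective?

The last day of the investigation period: Feb 14, 2031 + 59 days = Apr 14, 2031.
Adding 30 calendar days to Apr 14, 2031 gives May 14, 2031, which is the last day of the proof-of-loss period.
The last day of the response period: May 14, 2031 + 46 days = Jun 29, 2031.
The date payment becomes effective: counting 5 business days from Sunday, Jun 29, 2031 (Jun 30, Jul 1, Jul 2, Jul 3, Jul 7, skipping weekends and the listed holiday on Jul 4) reaches Monday, Jul 7, 2031.

Jul 7, 2031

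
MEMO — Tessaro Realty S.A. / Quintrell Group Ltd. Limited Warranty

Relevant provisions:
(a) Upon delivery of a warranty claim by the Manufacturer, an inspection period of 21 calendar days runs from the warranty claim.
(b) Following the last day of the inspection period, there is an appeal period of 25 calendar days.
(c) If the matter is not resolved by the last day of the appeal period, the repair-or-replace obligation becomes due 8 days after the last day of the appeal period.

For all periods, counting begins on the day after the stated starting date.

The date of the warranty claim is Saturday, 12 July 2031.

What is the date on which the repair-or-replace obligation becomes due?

4 September 2031

The last day of the inspection period: 12 July 2031 + 21 days = 2 August 2031.
Adding 25 calendar days to 2 August 2031 gives 27 August 2031, which is the last day of the appeal period.
The date on which the repair-or-replace obligation becomes due: 8 calendar days after 27 August 2031 is 4 September 2031.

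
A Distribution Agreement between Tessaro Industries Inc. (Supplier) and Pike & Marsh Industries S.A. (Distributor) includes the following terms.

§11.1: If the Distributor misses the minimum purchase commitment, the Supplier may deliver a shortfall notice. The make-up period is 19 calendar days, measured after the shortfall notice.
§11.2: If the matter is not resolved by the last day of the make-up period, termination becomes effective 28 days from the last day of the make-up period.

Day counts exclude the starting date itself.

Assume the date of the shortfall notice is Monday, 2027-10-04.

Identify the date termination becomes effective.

2027-11-20

The last day of the make-up period: 2027-10-04 + 19 days = 2027-10-23.
Adding 28 calendar days to 2027-10-23 gives 2027-11-20, which is the date termination becomes effective.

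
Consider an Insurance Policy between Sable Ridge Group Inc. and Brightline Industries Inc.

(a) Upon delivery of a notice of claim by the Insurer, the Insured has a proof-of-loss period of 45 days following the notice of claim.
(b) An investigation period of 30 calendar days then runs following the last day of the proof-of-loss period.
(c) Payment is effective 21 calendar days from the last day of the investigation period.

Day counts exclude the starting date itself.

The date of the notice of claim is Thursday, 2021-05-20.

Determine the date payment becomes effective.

2021-08-24

Adding 45 calendar days to 2021-05-20 gives 2021-07-04, which is the last day of the proof-of-loss period.
The last day of the investigation period: 30 calendar days after 2021-07-04 is 2021-08-03.
The date payment becomes effective: 21 calendar days after 2021-08-03 is 2021-08-24.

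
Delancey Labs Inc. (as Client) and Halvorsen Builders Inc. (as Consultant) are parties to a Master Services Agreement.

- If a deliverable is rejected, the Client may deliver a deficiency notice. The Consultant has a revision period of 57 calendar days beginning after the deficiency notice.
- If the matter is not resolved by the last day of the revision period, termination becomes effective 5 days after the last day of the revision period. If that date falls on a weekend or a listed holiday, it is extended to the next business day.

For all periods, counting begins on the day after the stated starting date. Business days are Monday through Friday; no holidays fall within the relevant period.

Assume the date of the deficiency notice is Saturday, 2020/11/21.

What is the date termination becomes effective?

2021/01/22

Adding 57 calendar days to 2020/11/21 gives 2021/01/17, which is the last day of the revision period.
Adding 5 calendar days to 2021/01/17 gives 2021/01/22, which is the date termination becomes effective. 2021/01/22 is a Friday, so no roll-forward applies.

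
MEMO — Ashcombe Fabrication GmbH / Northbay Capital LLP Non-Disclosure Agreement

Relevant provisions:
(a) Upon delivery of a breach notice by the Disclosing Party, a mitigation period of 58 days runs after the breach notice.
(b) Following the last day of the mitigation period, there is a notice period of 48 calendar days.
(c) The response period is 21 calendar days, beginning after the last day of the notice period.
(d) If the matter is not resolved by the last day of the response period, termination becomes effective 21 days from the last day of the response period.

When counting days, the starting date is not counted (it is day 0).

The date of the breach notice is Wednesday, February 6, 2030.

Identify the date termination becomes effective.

July 4, 2030

The last day of the mitigation period: February 6, 2030 + 58 days = April 5, 2030.
The last day of the notice period: 48 calendar days after April 5, 2030 is May 23, 2030.
Adding 21 calendar days to May 23, 2030 gives June 13, 2030, which is the last day of the response period.
The date termination becomes effective: 21 calendar days after June 13, 2030 is July 4, 2030.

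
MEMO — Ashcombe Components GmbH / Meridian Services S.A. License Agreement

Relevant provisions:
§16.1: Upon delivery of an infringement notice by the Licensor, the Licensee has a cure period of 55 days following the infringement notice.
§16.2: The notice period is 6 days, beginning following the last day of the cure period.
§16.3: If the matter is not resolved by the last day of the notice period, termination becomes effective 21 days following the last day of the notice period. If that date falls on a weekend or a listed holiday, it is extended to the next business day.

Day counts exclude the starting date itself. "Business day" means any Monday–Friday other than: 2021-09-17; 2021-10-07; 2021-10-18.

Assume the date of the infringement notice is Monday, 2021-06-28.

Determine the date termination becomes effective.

The last day of the cure period: 55 calendar days after 2021-06-28 is 2021-08-22.
The last day of the notice period: 2021-08-22 + 6 days = 2021-08-28.
The date termination becomes effective: 21 calendar days after 2021-08-28 is 2021-09-18. That falls on a Saturday, so it rolls to the next business day, Monday, 2021-09-20.

2021-09-20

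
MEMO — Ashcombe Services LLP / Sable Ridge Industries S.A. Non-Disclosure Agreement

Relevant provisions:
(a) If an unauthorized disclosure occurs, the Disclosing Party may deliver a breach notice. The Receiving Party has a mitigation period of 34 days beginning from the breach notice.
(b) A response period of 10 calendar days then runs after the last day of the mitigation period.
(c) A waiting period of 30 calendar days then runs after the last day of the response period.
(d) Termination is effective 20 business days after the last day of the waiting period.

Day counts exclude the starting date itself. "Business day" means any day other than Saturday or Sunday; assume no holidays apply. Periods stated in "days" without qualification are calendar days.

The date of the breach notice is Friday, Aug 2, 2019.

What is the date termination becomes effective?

The last day of the mitigation period: Aug 2, 2019 + 34 days = Sep 5, 2019.
The last day of the response period: 10 calendar days after Sep 5, 2019 is Sep 15, 2019.
The last day of the waiting period: Sep 15, 2019 + 30 days = Oct 15, 2019.
From Tuesday, Oct 15, 2019, 20 business days (Oct 16, Oct 17, Oct 18, Oct 21, …, Nov 8, Nov 11, Nov 12, skipping weekends) brings us to Tuesday, Nov 12, 2019, which is the date termination becomes effective.

Nov 12, 2019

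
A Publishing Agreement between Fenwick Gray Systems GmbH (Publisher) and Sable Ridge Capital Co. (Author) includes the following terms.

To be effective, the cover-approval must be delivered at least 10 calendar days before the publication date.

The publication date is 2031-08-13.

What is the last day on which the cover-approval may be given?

2031-08-13 minus 10 days is 2031-08-03.

2031-08-03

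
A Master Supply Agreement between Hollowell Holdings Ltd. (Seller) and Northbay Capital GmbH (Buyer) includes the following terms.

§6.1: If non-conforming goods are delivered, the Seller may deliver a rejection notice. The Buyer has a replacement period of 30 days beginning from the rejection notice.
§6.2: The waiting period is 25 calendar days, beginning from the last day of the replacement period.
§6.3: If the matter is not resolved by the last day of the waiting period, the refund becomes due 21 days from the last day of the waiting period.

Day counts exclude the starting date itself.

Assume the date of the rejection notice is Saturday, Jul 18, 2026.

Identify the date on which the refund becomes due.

Oct 2, 2026

The last day of the replacement period: Jul 18, 2026 + 30 days = Aug 17, 2026.
The last day of the waiting period: Aug 17, 2026 + 25 days = Sep 11, 2026.
The date on which the refund becomes due: Sep 11, 2026 + 21 days = Oct 2, 2026.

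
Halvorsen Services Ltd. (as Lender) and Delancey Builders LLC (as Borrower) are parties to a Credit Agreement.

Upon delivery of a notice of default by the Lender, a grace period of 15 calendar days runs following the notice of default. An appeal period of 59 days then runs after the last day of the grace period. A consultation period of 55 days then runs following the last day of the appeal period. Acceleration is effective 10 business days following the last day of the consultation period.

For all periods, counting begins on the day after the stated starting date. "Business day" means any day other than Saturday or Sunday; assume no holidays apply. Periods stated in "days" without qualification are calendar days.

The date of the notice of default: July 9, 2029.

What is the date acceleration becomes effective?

The last day of the grace period: 15 calendar days after July 9, 2029 is July 24, 2029.
The last day of the appeal period: 59 calendar days after July 24, 2029 is September 21, 2029.
The last day of the consultation period: 55 calendar days after September 21, 2029 is November 15, 2029.
From Thursday, November 15, 2029, 10 business days (Nov 16, Nov 19, Nov 20, Nov 21, Nov 22, Nov 23, Nov 26, Nov 27, Nov 28, Nov 29, skipping weekends) brings us to Thursday, November 29, 2029, which is the date acceleration becomes effective.

November 29, 2029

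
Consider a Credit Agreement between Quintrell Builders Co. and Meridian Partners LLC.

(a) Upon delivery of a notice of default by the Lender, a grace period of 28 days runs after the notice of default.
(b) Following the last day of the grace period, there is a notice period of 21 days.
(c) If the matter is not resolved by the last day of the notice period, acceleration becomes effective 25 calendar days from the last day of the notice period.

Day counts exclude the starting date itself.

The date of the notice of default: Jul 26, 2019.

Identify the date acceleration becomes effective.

Adding 28 calendar days to Jul 26, 2019 gives Aug 23, 2019, which is the last day of the grace period.
The last day of the notice period: 21 calendar days after Aug 23, 2019 is Sep 13, 2019.
The date acceleration becomes effective: Sep 13, 2019 + 25 days = Oct 8, 2019.

Oct 8, 2019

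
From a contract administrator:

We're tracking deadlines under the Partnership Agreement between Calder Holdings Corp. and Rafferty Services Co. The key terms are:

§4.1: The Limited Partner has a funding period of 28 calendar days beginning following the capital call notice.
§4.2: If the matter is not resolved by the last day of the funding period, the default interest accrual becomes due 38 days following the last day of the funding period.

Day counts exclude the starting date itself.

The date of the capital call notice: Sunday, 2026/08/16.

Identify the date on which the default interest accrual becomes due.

2026/10/21

The last day of the funding period: 2026/08/16 + 28 days = 2026/09/13.
The date on which the default interest accrual becomes due: 38 calendar days after 2026/09/13 is 2026/10/21.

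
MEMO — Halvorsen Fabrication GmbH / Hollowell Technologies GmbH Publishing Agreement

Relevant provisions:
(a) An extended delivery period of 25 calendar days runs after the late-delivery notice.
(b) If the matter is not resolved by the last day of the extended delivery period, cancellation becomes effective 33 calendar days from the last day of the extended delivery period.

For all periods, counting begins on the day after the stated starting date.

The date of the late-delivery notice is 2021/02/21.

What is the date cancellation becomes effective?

2021/04/20

The last day of the extended delivery period: 25 calendar days after 2021/02/21 is 2021/03/18.
Adding 33 calendar days to 2021/03/18 gives 2021/04/20, which is the date cancellation becomes effective.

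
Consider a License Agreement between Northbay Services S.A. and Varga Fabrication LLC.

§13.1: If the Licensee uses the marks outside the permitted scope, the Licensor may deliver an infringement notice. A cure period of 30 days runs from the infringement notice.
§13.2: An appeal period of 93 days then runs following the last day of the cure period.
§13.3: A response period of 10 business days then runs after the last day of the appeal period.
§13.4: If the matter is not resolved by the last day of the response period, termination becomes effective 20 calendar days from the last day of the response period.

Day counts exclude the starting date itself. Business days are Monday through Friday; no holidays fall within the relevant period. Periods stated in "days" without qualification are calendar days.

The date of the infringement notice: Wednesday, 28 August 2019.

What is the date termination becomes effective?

30 January 2020

Adding 30 calendar days to 28 August 2019 gives 27 September 2019, which is the last day of the cure period.
Adding 93 calendar days to 27 September 2019 gives 29 December 2019, which is the last day of the appeal period.
The last day of the response period: 10 business days after Sunday, 29 December 2019, skipping weekends — Dec 30, Dec 31, Jan 1, Jan 2, Jan 3, Jan 6, Jan 7, Jan 8, Jan 9, Jan 10 — lands on Friday, 10 January 2020.
The date termination becomes effective: 10 January 2020 + 20 days = 30 January 2020.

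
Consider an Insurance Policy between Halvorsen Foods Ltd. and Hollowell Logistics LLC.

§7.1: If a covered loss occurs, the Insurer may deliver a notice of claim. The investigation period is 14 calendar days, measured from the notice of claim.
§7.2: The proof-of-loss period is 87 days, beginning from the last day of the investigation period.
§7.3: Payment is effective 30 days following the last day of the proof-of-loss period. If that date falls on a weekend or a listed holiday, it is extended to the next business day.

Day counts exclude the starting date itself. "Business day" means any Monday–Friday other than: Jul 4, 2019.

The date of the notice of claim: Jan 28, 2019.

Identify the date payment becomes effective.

Jun 10, 2019

The last day of the investigation period: Jan 28, 2019 + 14 days = Feb 11, 2019.
The last day of the proof-of-loss period: Feb 11, 2019 + 87 days = May 9, 2019.
Adding 30 calendar days to May 9, 2019 gives Jun 8, 2019, which is the date payment becomes effective. That falls on a Saturday, so it rolls to the next business day, Monday, Jun 10, 2019.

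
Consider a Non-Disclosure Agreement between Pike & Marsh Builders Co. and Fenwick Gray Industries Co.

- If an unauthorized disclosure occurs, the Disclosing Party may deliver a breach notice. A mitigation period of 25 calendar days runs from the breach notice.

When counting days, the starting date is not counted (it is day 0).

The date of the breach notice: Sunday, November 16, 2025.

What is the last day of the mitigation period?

Adding 25 calendar days to November 16, 2025 gives December 11, 2025, which is the last day of the mitigation period.

December 11, 2025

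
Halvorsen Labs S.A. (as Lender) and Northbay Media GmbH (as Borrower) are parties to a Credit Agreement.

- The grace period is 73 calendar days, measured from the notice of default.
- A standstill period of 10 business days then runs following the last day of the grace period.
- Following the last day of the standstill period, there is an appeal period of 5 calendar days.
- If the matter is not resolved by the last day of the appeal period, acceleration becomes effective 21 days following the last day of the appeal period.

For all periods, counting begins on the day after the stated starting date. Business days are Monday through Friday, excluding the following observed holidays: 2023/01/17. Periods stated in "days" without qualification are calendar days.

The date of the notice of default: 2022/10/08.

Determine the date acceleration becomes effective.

2023/01/29

The last day of the grace period: 2022/10/08 + 73 days = 2022/12/20.
The last day of the standstill period: counting 10 business days from Tuesday, 2022/12/20 (Dec 21, Dec 22, Dec 23, Dec 26, Dec 27, Dec 28, Dec 29, Dec 30, Jan 2, Jan 3, skipping weekends) reaches Tuesday, 2023/01/03.
The last day of the appeal period: 2023/01/03 + 5 days = 2023/01/08.
The date acceleration becomes effective: 21 calendar days after 2023/01/08 is 2023/01/29.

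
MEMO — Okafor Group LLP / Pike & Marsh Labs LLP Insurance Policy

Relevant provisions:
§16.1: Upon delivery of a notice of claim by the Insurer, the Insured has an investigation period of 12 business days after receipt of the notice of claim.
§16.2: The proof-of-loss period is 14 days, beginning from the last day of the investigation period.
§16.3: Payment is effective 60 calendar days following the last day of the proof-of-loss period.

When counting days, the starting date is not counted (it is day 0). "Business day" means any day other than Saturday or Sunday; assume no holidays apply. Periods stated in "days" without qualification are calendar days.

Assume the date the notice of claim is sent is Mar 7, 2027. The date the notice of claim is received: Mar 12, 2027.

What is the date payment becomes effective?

Jun 12, 2027

The last day of the investigation period: 12 business days after Friday, Mar 12, 2027, skipping weekends — Mar 15, Mar 16, Mar 17, Mar 18, …, Mar 26, Mar 29, Mar 30 — lands on Tuesday, Mar 30, 2027.
The last day of the proof-of-loss period: Mar 30, 2027 + 14 days = Apr 13, 2027.
The date payment becomes effective: Apr 13, 2027 + 60 days = Jun 12, 2027.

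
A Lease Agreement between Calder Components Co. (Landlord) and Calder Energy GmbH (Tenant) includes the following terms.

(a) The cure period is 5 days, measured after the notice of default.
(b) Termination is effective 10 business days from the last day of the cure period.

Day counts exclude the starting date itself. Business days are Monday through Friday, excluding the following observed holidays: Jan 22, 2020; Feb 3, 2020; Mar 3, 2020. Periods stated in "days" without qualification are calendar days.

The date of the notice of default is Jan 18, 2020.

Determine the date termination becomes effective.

Adding 5 calendar days to Jan 18, 2020 gives Jan 23, 2020, which is the last day of the cure period.
The date termination becomes effective: counting 10 business days from Thursday, Jan 23, 2020 (Jan 24, Jan 27, Jan 28, Jan 29, Jan 30, Jan 31, Feb 4, Feb 5, Feb 6, Feb 7, skipping weekends and the listed holiday on Feb 3) reaches Friday, Feb 7, 2020.

Feb 7, 2020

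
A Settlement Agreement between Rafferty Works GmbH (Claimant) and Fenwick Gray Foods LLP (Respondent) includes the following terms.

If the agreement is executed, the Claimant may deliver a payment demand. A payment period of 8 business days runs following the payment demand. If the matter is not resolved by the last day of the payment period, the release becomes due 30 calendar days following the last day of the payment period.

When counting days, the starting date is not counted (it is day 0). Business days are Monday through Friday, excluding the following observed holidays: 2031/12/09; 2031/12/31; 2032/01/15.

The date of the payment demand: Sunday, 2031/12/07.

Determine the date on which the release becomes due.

2032/01/17

The last day of the payment period: counting 8 business days from Sunday, 2031/12/07 (Dec 8, Dec 10, Dec 11, Dec 12, Dec 15, Dec 16, Dec 17, Dec 18, skipping weekends and the listed holiday on Dec 9) reaches Thursday, 2031/12/18.
Adding 30 calendar days to 2031/12/18 gives 2032/01/17, which is the date on which the release becomes due.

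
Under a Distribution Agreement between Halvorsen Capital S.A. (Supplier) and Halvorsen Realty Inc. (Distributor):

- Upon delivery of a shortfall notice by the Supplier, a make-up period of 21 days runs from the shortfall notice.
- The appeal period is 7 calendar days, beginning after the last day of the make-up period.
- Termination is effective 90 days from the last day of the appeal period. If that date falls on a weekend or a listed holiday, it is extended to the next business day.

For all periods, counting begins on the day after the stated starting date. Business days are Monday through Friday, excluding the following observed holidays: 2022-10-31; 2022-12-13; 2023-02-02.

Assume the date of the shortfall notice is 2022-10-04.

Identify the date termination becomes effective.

The last day of the make-up period: 21 calendar days after 2022-10-04 is 2022-10-25.
The last day of the appeal period: 7 calendar days after 2022-10-25 is 2022-11-01.
Adding 90 calendar days to 2022-11-01 gives 2023-01-30, which is the date termination becomes effective. 2023-01-30 is a Monday and is not a listed holiday, so no roll-forward applies.

2023-01-30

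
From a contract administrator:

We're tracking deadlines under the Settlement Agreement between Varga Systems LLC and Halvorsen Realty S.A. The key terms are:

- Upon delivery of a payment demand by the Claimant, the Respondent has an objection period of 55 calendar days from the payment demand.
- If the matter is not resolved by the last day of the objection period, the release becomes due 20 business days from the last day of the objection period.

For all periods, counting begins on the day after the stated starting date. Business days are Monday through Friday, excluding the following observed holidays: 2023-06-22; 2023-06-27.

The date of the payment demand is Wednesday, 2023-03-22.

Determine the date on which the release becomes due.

2023-06-13

The last day of the objection period: 55 calendar days after 2023-03-22 is 2023-05-16.
The date on which the release becomes due: counting 20 business days from Tuesday, 2023-05-16 (May 17, May 18, May 19, May 22, …, Jun 9, Jun 12, Jun 13, skipping weekends) reaches Tuesday, 2023-06-13.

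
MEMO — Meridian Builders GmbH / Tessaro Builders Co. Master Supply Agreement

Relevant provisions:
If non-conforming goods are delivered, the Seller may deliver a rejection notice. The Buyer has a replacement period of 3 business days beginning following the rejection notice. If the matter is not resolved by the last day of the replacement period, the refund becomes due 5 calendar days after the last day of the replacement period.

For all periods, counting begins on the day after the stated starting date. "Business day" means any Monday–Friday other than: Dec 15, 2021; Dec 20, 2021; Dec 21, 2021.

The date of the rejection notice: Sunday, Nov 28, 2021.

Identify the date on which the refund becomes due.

The last day of the replacement period: counting 3 business days from Sunday, Nov 28, 2021 (Nov 29, Nov 30, Dec 1, skipping weekends) reaches Wednesday, Dec 1, 2021.
The date on which the refund becomes due: 5 calendar days after Dec 1, 2021 is Dec 6, 2021.

Dec 6, 2021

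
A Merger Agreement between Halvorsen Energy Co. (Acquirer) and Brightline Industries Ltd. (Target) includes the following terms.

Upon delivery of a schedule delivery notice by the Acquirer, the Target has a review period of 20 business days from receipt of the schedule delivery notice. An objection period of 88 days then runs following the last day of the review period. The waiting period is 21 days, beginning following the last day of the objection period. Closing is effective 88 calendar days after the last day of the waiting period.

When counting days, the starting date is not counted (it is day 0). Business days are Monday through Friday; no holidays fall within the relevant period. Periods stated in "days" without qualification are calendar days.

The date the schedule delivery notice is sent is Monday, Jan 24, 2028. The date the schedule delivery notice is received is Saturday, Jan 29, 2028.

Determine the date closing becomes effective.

Sep 9, 2028

The last day of the review period: counting 20 business days from Saturday, Jan 29, 2028 (Jan 31, Feb 1, Feb 2, Feb 3, …, Feb 23, Feb 24, Feb 25, skipping weekends) reaches Friday, Feb 25, 2028.
The last day of the objection period: Feb 25, 2028 + 88 days = May 23, 2028.
The last day of the waiting period: 21 calendar days after May 23, 2028 is Jun 13, 2028.
The date closing becomes effective: Jun 13, 2028 + 88 days = Sep 9, 2028.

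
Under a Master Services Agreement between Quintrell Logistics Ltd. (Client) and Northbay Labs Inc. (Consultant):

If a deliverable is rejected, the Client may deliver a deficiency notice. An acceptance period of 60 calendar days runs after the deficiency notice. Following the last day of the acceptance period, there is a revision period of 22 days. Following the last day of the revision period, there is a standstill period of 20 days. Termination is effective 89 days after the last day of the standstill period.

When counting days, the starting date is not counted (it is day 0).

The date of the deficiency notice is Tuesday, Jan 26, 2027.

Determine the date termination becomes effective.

The last day of the acceptance period: 60 calendar days after Jan 26, 2027 is Mar 27, 2027.
The last day of the revision period: 22 calendar days after Mar 27, 2027 is Apr 18, 2027.
The last day of the standstill period: Apr 18, 2027 + 20 days = May 8, 2027.
Adding 89 calendar days to May 8, 2027 gives Aug 5, 2027, which is the date termination becomes effective.

Aug 5, 2027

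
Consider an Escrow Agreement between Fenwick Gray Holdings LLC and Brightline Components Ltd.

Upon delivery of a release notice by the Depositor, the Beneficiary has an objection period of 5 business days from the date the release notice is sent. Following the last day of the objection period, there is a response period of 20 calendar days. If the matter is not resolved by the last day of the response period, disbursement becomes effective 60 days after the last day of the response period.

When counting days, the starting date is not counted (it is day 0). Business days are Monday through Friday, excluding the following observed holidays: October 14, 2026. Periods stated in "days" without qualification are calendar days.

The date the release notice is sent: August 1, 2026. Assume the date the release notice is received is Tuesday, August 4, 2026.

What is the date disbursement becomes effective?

October 26, 2026

From Saturday, August 1, 2026, 5 business days (Aug 3, Aug 4, Aug 5, Aug 6, Aug 7, skipping weekends) brings us to Friday, August 7, 2026, which is the last day of the objection period.
The last day of the response period: August 7, 2026 + 20 days = August 27, 2026.
The date disbursement becomes effective: August 27, 2026 + 60 days = October 26, 2026.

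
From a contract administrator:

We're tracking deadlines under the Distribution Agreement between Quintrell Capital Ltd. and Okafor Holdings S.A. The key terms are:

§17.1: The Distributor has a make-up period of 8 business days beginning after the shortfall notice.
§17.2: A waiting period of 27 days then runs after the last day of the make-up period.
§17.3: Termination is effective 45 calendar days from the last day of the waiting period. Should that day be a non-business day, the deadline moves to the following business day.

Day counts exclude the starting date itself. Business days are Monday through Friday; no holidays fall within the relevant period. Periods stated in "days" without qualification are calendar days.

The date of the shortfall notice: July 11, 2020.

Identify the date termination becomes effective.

From Saturday, July 11, 2020, 8 business days (Jul 13, Jul 14, Jul 15, Jul 16, Jul 17, Jul 20, Jul 21, Jul 22, skipping weekends) brings us to Wednesday, July 22, 2020, which is the last day of the make-up period.
Adding 27 calendar days to July 22, 2020 gives August 18, 2020, which is the last day of the waiting period.
The date termination becomes effective: August 18, 2020 + 45 days = October 2, 2020. October 2, 2020 is a Friday, so no roll-forward applies.

October 2, 2020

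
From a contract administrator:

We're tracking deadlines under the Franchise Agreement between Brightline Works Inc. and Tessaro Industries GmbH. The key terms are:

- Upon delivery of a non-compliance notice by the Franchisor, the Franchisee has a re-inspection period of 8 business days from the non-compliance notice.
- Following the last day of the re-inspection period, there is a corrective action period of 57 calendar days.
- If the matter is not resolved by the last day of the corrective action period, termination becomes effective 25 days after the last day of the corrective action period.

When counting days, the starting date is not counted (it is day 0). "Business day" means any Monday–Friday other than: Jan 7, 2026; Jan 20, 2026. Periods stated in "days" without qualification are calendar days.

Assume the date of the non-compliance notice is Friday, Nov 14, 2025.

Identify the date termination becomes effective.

Feb 16, 2026

From Friday, Nov 14, 2025, 8 business days (Nov 17, Nov 18, Nov 19, Nov 20, Nov 21, Nov 24, Nov 25, Nov 26, skipping weekends) brings us to Wednesday, Nov 26, 2025, which is the last day of the re-inspection period.
The last day of the corrective action period: Nov 26, 2025 + 57 days = Jan 22, 2026.
Adding 25 calendar days to Jan 22, 2026 gives Feb 16, 2026, which is the date termination becomes effective.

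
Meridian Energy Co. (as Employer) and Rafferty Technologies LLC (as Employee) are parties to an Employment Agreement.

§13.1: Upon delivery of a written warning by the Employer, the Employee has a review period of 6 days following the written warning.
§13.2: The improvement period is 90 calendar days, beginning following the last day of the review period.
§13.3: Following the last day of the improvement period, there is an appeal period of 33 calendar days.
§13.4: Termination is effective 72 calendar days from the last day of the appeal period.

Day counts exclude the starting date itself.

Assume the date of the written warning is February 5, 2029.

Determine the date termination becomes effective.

August 25, 2029

Adding 6 calendar days to February 5, 2029 gives February 11, 2029, which is the last day of the review period.
The last day of the improvement period: February 11, 2029 + 90 days = May 12, 2029.
The last day of the appeal period: 33 calendar days after May 12, 2029 is June 14, 2029.
The date termination becomes effective: 72 calendar days after June 14, 2029 is August 25, 2029.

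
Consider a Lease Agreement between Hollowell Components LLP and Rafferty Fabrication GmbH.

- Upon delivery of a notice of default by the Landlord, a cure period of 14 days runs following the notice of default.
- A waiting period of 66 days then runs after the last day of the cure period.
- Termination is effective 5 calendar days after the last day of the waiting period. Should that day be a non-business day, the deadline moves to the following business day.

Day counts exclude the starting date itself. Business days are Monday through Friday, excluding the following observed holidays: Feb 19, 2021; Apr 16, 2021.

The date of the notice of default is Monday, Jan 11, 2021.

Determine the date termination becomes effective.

Apr 6, 2021

The last day of the cure period: Jan 11, 2021 + 14 days = Jan 25, 2021.
The last day of the waiting period: Jan 25, 2021 + 66 days = Apr 1, 2021.
The date termination becomes effective: Apr 1, 2021 + 5 days = Apr 6, 2021. Apr 6, 2021 is a Tuesday and is not a listed holiday, so no roll-forward applies.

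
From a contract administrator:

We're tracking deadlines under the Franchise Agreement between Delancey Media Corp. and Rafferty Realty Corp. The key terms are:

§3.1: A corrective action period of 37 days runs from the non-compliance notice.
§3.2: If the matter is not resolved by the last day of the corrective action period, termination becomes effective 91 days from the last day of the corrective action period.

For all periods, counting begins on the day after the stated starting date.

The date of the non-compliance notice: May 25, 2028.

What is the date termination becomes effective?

Sep 30, 2028

Adding 37 calendar days to May 25, 2028 gives Jul 1, 2028, which is the last day of the corrective action period.
Adding 91 calendar days to Jul 1, 2028 gives Sep 30, 2028, which is the date termination becomes effective.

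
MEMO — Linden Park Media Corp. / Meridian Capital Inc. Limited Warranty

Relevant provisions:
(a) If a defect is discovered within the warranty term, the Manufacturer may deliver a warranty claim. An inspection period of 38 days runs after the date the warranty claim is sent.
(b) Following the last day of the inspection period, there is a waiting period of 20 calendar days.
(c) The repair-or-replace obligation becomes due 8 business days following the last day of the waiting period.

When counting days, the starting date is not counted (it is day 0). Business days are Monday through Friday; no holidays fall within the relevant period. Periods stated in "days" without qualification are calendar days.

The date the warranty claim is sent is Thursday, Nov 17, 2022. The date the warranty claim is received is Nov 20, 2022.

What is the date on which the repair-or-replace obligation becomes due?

Jan 25, 2023

Adding 38 calendar days to Nov 17, 2022 gives Dec 25, 2022, which is the last day of the inspection period.
The last day of the waiting period: 20 calendar days after Dec 25, 2022 is Jan 14, 2023.
From Saturday, Jan 14, 2023, 8 business days (Jan 16, Jan 17, Jan 18, Jan 19, Jan 20, Jan 23, Jan 24, Jan 25, skipping weekends) brings us to Wednesday, Jan 25, 2023, which is the date on which the repair-or-replace obligation becomes due.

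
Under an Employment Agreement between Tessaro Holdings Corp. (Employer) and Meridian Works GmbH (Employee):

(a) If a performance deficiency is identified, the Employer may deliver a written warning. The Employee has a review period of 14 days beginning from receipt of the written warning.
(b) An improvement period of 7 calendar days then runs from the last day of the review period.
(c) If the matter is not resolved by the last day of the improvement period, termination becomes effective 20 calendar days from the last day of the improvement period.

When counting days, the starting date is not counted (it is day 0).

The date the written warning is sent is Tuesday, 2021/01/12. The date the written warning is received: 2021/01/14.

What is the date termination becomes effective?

2021/02/24

The last day of the review period: 14 calendar days after 2021/01/14 is 2021/01/28.
The last day of the improvement period: 7 calendar days after 2021/01/28 is 2021/02/04.
The date termination becomes effective: 20 calendar days after 2021/02/04 is 2021/02/24.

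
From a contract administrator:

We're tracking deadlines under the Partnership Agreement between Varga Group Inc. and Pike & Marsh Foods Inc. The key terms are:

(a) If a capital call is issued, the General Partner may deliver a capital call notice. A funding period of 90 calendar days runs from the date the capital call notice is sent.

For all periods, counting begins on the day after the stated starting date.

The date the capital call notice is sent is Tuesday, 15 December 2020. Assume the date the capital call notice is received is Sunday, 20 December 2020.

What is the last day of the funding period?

15 March 2021

The last day of the funding period: 90 calendar days after 15 December 2020 is 15 March 2021.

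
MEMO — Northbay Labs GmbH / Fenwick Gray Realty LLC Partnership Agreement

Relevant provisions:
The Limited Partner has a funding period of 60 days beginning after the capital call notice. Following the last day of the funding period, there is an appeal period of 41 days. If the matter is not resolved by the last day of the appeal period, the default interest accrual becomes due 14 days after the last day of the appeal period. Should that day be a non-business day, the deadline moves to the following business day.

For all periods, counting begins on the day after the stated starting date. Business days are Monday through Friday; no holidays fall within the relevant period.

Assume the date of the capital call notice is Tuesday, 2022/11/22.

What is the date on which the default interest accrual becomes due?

2023/03/17

The last day of the funding period: 2022/11/22 + 60 days = 2023/01/21.
The last day of the appeal period: 41 calendar days after 2023/01/21 is 2023/03/03.
The date on which the default interest accrual becomes due: 2023/03/03 + 14 days = 2023/03/17. 2023/03/17 is a Friday, so no roll-forward applies.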